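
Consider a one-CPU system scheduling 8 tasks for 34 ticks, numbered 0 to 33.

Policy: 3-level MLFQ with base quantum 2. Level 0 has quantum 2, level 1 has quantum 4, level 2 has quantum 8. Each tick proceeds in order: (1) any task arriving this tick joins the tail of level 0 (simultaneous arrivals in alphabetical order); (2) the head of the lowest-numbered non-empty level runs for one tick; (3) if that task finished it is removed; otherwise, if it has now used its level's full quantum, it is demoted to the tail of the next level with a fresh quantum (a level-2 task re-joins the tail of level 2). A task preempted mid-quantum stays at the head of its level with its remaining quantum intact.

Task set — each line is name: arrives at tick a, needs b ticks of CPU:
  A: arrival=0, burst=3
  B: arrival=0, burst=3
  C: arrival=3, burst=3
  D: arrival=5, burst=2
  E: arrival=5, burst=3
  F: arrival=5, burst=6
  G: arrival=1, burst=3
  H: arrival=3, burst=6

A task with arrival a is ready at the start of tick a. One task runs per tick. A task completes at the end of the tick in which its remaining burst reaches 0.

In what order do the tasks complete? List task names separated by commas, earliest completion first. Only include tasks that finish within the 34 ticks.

t=0: L0/L1/L2 = AB/-/- → run A
t=1: L0/L1/L2 = ABG/-/- → run A
t=2: L0/L1/L2 = BG/A/- → run B
t=3: L0/L1/L2 = BGCH/A/- → run B
t=4: L0/L1/L2 = GCH/AB/- → run G
t=5: L0/L1/L2 = GCHDEF/AB/- → run G
t=6: L0/L1/L2 = CHDEF/ABG/- → run C
t=7: L0/L1/L2 = CHDEF/ABG/- → run C
t=8: L0/L1/L2 = HDEF/ABGC/- → run H
t=9: L0/L1/L2 = HDEF/ABGC/- → run H
t=10: L0/L1/L2 = DEF/ABGCH/- → run D
t=11: L0/L1/L2 = DEF/ABGCH/- → run D
t=12: L0/L1/L2 = EF/ABGCH/- → run E
t=13: L0/L1/L2 = EF/ABGCH/- → run E
t=14: L0/L1/L2 = F/ABGCHE/- → run F
t=15: L0/L1/L2 = F/ABGCHE/- → run F
t=16: L0/L1/L2 = -/ABGCHEF/- → run A
t=17: L0/L1/L2 = -/BGCHEF/- → run B
t=18: L0/L1/L2 = -/GCHEF/- → run G
t=19: L0/L1/L2 = -/CHEF/- → run C
t=20: L0/L1/L2 = -/HEF/- → run H
t=21: L0/L1/L2 = -/HEF/- → run H
t=22: L0/L1/L2 = -/HEF/- → run H
t=23: L0/L1/L2 = -/HEF/- → run H
t=24: L0/L1/L2 = -/EF/- → run E
t=25: L0/L1/L2 = -/F/- → run F
t=26: L0/L1/L2 = -/F/- → run F
t=27: L0/L1/L2 = -/F/- → run F
t=28: L0/L1/L2 = -/F/- → run F
t=29: (idle)
t=30: (idle)
t=31: (idle)
t=32: (idle)
t=33: (idle)

completion order = D, A, B, G, C, H, E, F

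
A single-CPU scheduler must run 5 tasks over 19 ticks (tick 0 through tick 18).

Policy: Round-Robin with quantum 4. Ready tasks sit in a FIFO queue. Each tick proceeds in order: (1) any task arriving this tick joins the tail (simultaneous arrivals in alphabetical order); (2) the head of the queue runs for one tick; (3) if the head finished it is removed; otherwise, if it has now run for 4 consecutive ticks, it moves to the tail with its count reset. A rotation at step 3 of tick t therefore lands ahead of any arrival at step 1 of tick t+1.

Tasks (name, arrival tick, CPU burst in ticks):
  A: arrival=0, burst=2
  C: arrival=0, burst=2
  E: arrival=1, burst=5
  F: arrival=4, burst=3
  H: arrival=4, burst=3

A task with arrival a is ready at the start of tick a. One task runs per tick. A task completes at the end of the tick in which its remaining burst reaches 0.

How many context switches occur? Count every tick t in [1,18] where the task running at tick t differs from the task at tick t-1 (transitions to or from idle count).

t=0: queue=[A,C] q_used=0 → run A
t=1: queue=[A,C,E] q_used=1 → run A
t=2: queue=[C,E] q_used=0 → run C
t=3: queue=[C,E] q_used=1 → run C
t=4: queue=[E,F,H] q_used=0 → run E
t=5: queue=[E,F,H] q_used=1 → run E
t=6: queue=[E,F,H] q_used=2 → run E
t=7: queue=[E,F,H] q_used=3 → run E
t=8: queue=[F,H,E] q_used=0 → run F
t=9: queue=[F,H,E] q_used=1 → run F
t=10: queue=[F,H,E] q_used=2 → run F
t=11: queue=[H,E] q_used=0 → run H
t=12: queue=[H,E] q_used=1 → run H
t=13: queue=[H,E] q_used=2 → run H
t=14: queue=[E] q_used=0 → run E
t=15: (idle)
t=16: (idle)
t=17: (idle)
t=18: (idle)

context switches = 6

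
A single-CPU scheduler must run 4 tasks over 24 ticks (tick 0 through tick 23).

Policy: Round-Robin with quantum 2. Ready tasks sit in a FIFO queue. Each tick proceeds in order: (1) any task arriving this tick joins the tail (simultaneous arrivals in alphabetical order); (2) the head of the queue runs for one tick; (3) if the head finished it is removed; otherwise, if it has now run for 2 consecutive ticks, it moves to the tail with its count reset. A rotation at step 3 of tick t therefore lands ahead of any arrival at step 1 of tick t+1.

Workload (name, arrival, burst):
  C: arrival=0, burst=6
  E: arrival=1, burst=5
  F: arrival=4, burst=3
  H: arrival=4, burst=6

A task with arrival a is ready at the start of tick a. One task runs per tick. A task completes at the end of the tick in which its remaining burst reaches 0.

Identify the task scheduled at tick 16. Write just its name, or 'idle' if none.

t=0: queue=[C] q_used=0 → run C
t=1: queue=[C,E] q_used=1 → run C
t=2: queue=[E,C] q_used=0 → run E
t=3: queue=[E,C] q_used=1 → run E
t=4: queue=[C,E,F,H] q_used=0 → run C
t=5: queue=[C,E,F,H] q_used=1 → run C
t=6: queue=[E,F,H,C] q_used=0 → run E
t=7: queue=[E,F,H,C] q_used=1 → run E
t=8: queue=[F,H,C,E] q_used=0 → run F
t=9: queue=[F,H,C,E] q_used=1 → run F
t=10: queue=[H,C,E,F] q_used=0 → run H
t=11: queue=[H,C,E,F] q_used=1 → run H
t=12: queue=[C,E,F,H] q_used=0 → run C
t=13: queue=[C,E,F,H] q_used=1 → run C
t=14: queue=[E,F,H] q_used=0 → run E
t=15: queue=[F,H] q_used=0 → run F
t=16: queue=[H] q_used=0 → run H
t=17: queue=[H] q_used=1 → run H
t=18: queue=[H] q_used=0 → run H
t=19: queue=[H] q_used=1 → run H
t=20: (idle)
t=21: (idle)
t=22: (idle)
t=23: (idle)

running at tick 16 = H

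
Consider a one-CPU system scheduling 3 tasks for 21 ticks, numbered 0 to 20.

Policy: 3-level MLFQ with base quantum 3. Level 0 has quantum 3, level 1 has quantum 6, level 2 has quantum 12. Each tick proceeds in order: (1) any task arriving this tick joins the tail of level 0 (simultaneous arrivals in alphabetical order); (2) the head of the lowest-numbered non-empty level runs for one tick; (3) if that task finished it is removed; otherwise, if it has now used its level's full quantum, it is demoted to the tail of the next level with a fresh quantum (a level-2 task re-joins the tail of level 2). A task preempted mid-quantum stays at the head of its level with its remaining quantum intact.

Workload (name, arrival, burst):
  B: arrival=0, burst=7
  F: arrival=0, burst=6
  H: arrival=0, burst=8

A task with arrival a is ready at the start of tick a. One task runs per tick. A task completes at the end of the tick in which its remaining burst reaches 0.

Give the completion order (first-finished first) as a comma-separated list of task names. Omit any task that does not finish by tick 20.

t=0: L0/L1/L2 = BFH/-/- → run B
t=1: L0/L1/L2 = BFH/-/- → run B
t=2: L0/L1/L2 = BFH/-/- → run B
t=3: L0/L1/L2 = FH/B/- → run F
t=4: L0/L1/L2 = FH/B/- → run F
t=5: L0/L1/L2 = FH/B/- → run F
t=6: L0/L1/L2 = H/BF/- → run H
t=7: L0/L1/L2 = H/BF/- → run H
t=8: L0/L1/L2 = H/BF/- → run H
t=9: L0/L1/L2 = -/BFH/- → run B
t=10: L0/L1/L2 = -/BFH/- → run B
t=11: L0/L1/L2 = -/BFH/- → run B
t=12: L0/L1/L2 = -/BFH/- → run B
t=13: L0/L1/L2 = -/FH/- → run F
t=14: L0/L1/L2 = -/FH/- → run F
t=15: L0/L1/L2 = -/FH/- → run F
t=16: L0/L1/L2 = -/H/- → run H
t=17: L0/L1/L2 = -/H/- → run H
t=18: L0/L1/L2 = -/H/- → run H
t=19: L0/L1/L2 = -/H/- → run H
t=20: L0/L1/L2 = -/H/- → run H

completion order = B, F, H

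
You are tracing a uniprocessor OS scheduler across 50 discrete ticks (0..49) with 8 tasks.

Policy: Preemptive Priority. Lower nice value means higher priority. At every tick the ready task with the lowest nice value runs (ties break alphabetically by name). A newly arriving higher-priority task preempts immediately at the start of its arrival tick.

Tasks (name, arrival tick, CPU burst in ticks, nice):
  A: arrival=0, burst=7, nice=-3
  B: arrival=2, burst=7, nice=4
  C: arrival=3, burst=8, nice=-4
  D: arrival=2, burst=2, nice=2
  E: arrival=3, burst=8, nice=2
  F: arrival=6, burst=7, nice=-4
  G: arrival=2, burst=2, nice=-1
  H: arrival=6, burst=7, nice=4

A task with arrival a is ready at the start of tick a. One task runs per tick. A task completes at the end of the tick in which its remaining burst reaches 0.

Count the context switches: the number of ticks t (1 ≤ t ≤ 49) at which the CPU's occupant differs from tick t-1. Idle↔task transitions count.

t=0: ready={A} → run A
t=1: ready={A} → run A
t=2: ready={A,B,D,G} → run A
t=3: ready={A,B,C,D,E,G} → run C
t=4: ready={A,B,C,D,E,G} → run C
t=5: ready={A,B,C,D,E,G} → run C
t=6: ready={A,B,C,D,E,F,G,H} → run C
t=7: ready={A,B,C,D,E,F,G,H} → run C
t=8: ready={A,B,C,D,E,F,G,H} → run C
t=9: ready={A,B,C,D,E,F,G,H} → run C
t=10: ready={A,B,C,D,E,F,G,H} → run C
t=11: ready={A,B,D,E,F,G,H} → run F
t=12: ready={A,B,D,E,F,G,H} → run F
t=13: ready={A,B,D,E,F,G,H} → run F
t=14: ready={A,B,D,E,F,G,H} → run F
t=15: ready={A,B,D,E,F,G,H} → run F
t=16: ready={A,B,D,E,F,G,H} → run F
t=17: ready={A,B,D,E,F,G,H} → run F
t=18: ready={A,B,D,E,G,H} → run A
t=19: ready={A,B,D,E,G,H} → run A
t=20: ready={A,B,D,E,G,H} → run A
t=21: ready={A,B,D,E,G,H} → run A
t=22: ready={B,D,E,G,H} → run G
t=23: ready={B,D,E,G,H} → run G
t=24: ready={B,D,E,H} → run D
t=25: ready={B,D,E,H} → run D
t=26: ready={B,E,H} → run E
t=27: ready={B,E,H} → run E
t=28: ready={B,E,H} → run E
t=29: ready={B,E,H} → run E
t=30: ready={B,E,H} → run E
t=31: ready={B,E,H} → run E
t=32: ready={B,E,H} → run E
t=33: ready={B,E,H} → run E
t=34: ready={B,H} → run B
t=35: ready={B,H} → run B
t=36: ready={B,H} → run B
t=37: ready={B,H} → run B
t=38: ready={B,H} → run B
t=39: ready={B,H} → run B
t=40: ready={B,H} → run B
t=41: ready={H} → run H
t=42: ready={H} → run H
t=43: ready={H} → run H
t=44: ready={H} → run H
t=45: ready={H} → run H
t=46: ready={H} → run H
t=47: ready={H} → run H
t=48: (idle)
t=49: (idle)

context switches = 9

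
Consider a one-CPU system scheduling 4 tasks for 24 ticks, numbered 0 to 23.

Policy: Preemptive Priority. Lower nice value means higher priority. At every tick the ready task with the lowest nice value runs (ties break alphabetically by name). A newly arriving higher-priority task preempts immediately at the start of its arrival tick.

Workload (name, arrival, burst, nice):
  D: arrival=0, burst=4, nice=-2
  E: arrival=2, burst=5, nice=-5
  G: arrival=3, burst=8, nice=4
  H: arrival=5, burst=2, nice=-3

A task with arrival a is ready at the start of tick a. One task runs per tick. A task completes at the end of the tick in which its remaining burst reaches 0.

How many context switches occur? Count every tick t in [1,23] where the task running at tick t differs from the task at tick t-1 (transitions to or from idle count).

context switches = 5

t=0: ready={D} → run D
t=1: ready={D} → run D
t=2: ready={D,E} → run E
t=3: ready={D,E,G} → run E
t=4: ready={D,E,G} → run E
t=5: ready={D,E,G,H} → run E
t=6: ready={D,E,G,H} → run E
t=7: ready={D,G,H} → run H
t=8: ready={D,G,H} → run H
t=9: ready={D,G} → run D
t=10: ready={D,G} → run D
t=11: ready={G} → run G
t=12: ready={G} → run G
t=13: ready={G} → run G
t=14: ready={G} → run G
t=15: ready={G} → run G
t=16: ready={G} → run G
t=17: ready={G} → run G
t=18: ready={G} → run G
t=19: (idle)
t=20: (idle)
t=21: (idle)
t=22: (idle)
t=23: (idle)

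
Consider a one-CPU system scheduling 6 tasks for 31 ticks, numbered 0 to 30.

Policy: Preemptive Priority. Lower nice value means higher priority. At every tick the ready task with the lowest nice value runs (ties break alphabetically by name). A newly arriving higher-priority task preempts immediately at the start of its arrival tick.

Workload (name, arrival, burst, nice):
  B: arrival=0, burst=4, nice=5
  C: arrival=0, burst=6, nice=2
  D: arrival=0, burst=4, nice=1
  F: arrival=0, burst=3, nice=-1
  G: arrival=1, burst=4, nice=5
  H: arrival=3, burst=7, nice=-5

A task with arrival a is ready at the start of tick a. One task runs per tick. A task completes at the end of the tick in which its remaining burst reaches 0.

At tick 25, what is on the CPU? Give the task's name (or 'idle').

t=0: ready={B,C,D,F} → run F
t=1: ready={B,C,D,F,G} → run F
t=2: ready={B,C,D,F,G} → run F
t=3: ready={B,C,D,G,H} → run H
t=4: ready={B,C,D,G,H} → run H
t=5: ready={B,C,D,G,H} → run H
t=6: ready={B,C,D,G,H} → run H
t=7: ready={B,C,D,G,H} → run H
t=8: ready={B,C,D,G,H} → run H
t=9: ready={B,C,D,G,H} → run H
t=10: ready={B,C,D,G} → run D
t=11: ready={B,C,D,G} → run D
t=12: ready={B,C,D,G} → run D
t=13: ready={B,C,D,G} → run D
t=14: ready={B,C,G} → run C
t=15: ready={B,C,G} → run C
t=16: ready={B,C,G} → run C
t=17: ready={B,C,G} → run C
t=18: ready={B,C,G} → run C
t=19: ready={B,C,G} → run C
t=20: ready={B,G} → run B
t=21: ready={B,G} → run B
t=22: ready={B,G} → run B
t=23: ready={B,G} → run B
t=24: ready={G} → run G
t=25: ready={G} → run G
t=26: ready={G} → run G
t=27: ready={G} → run G
t=28: (idle)
t=29: (idle)
t=30: (idle)

running at tick 25 = G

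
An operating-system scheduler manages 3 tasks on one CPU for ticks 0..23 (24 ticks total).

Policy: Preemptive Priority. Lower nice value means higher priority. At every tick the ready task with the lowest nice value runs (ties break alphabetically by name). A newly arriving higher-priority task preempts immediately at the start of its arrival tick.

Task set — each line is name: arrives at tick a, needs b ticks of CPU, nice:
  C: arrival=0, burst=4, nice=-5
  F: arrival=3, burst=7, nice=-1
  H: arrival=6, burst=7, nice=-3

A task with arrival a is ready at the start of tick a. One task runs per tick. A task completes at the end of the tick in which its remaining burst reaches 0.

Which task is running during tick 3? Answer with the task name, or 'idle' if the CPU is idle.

t=0: ready={C} → run C
t=1: ready={C} → run C
t=2: ready={C} → run C
t=3: ready={C,F} → run C
t=4: ready={F} → run F
t=5: ready={F} → run F
t=6: ready={F,H} → run H
t=7: ready={F,H} → run H
t=8: ready={F,H} → run H
t=9: ready={F,H} → run H
t=10: ready={F,H} → run H
t=11: ready={F,H} → run H
t=12: ready={F,H} → run H
t=13: ready={F} → run F
t=14: ready={F} → run F
t=15: ready={F} → run F
t=16: ready={F} → run F
t=17: ready={F} → run F
t=18: (idle)
t=19: (idle)
t=20: (idle)
t=21: (idle)
t=22: (idle)
t=23: (idle)

running at tick 3 = C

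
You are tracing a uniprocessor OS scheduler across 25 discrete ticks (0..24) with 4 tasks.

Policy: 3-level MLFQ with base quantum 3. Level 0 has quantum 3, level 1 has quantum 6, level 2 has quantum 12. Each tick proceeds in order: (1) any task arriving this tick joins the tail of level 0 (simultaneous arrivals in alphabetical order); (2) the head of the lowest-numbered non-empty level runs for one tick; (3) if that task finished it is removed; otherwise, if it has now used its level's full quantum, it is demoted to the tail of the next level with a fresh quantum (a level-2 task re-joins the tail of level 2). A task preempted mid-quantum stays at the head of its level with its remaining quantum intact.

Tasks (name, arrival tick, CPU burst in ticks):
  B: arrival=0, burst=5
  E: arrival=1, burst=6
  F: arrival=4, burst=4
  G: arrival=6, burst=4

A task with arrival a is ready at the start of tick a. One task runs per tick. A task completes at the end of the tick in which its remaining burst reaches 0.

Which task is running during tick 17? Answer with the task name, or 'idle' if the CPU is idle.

t=0: L0/L1/L2 = B/-/- → run B
t=1: L0/L1/L2 = BE/-/- → run B
t=2: L0/L1/L2 = BE/-/- → run B
t=3: L0/L1/L2 = E/B/- → run E
t=4: L0/L1/L2 = EF/B/- → run E
t=5: L0/L1/L2 = EF/B/- → run E
t=6: L0/L1/L2 = FG/BE/- → run F
t=7: L0/L1/L2 = FG/BE/- → run F
t=8: L0/L1/L2 = FG/BE/- → run F
t=9: L0/L1/L2 = G/BEF/- → run G
t=10: L0/L1/L2 = G/BEF/- → run G
t=11: L0/L1/L2 = G/BEF/- → run G
t=12: L0/L1/L2 = -/BEFG/- → run B
t=13: L0/L1/L2 = -/BEFG/- → run B
t=14: L0/L1/L2 = -/EFG/- → run E
t=15: L0/L1/L2 = -/EFG/- → run E
t=16: L0/L1/L2 = -/EFG/- → run E
t=17: L0/L1/L2 = -/FG/- → run F
t=18: L0/L1/L2 = -/G/- → run G
t=19: (idle)
t=20: (idle)
t=21: (idle)
t=22: (idle)
t=23: (idle)
t=24: (idle)

running at tick 17 = F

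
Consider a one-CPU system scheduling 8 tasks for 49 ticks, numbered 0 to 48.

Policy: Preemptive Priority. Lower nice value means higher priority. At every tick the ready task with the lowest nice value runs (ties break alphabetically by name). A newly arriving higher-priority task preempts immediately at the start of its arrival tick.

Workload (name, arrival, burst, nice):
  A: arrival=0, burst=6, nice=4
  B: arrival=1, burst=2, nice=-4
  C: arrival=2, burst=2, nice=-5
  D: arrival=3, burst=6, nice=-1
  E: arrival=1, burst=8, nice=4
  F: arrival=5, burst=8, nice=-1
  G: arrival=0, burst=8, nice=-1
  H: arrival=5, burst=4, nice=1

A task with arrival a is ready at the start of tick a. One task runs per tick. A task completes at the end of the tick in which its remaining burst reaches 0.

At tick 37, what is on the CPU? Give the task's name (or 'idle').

running at tick 37 = E

t=0: ready={A,G} → run G
t=1: ready={A,B,E,G} → run B
t=2: ready={A,B,C,E,G} → run C
t=3: ready={A,B,C,D,E,G} → run C
t=4: ready={A,B,D,E,G} → run B
t=5: ready={A,D,E,F,G,H} → run D
t=6: ready={A,D,E,F,G,H} → run D
t=7: ready={A,D,E,F,G,H} → run D
t=8: ready={A,D,E,F,G,H} → run D
t=9: ready={A,D,E,F,G,H} → run D
t=10: ready={A,D,E,F,G,H} → run D
t=11: ready={A,E,F,G,H} → run F
t=12: ready={A,E,F,G,H} → run F
t=13: ready={A,E,F,G,H} → run F
t=14: ready={A,E,F,G,H} → run F
t=15: ready={A,E,F,G,H} → run F
t=16: ready={A,E,F,G,H} → run F
t=17: ready={A,E,F,G,H} → run F
t=18: ready={A,E,F,G,H} → run F
t=19: ready={A,E,G,H} → run G
t=20: ready={A,E,G,H} → run G
t=21: ready={A,E,G,H} → run G
t=22: ready={A,E,G,H} → run G
t=23: ready={A,E,G,H} → run G
t=24: ready={A,E,G,H} → run G
t=25: ready={A,E,G,H} → run G
t=26: ready={A,E,H} → run H
t=27: ready={A,E,H} → run H
t=28: ready={A,E,H} → run H
t=29: ready={A,E,H} → run H
t=30: ready={A,E} → run A
t=31: ready={A,E} → run A
t=32: ready={A,E} → run A
t=33: ready={A,E} → run A
t=34: ready={A,E} → run A
t=35: ready={A,E} → run A
t=36: ready={E} → run E
t=37: ready={E} → run E
t=38: ready={E} → run E
t=39: ready={E} → run E
t=40: ready={E} → run E
t=41: ready={E} → run E
t=42: ready={E} → run E
t=43: ready={E} → run E
t=44: (idle)
t=45: (idle)
t=46: (idle)
t=47: (idle)
t=48: (idle)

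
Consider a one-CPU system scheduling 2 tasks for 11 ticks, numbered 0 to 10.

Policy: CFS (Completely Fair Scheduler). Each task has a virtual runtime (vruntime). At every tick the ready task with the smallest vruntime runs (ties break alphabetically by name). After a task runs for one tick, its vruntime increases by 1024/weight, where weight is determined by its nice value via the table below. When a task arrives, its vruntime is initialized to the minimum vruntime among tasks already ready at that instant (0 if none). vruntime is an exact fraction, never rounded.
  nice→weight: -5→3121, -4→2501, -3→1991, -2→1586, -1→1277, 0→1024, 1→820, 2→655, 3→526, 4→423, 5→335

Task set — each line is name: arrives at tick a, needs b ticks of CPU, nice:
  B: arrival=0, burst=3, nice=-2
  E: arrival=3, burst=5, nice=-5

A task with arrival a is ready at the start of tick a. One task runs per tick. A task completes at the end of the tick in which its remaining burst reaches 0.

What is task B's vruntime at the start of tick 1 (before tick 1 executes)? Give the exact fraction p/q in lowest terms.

vruntime(B, start of tick 1) = 512/793

t=0: vr[B=0] → run B
t=1: vr[B=512/793] → run B
t=2: vr[B=1024/793] → run B
t=3: vr[E=0] → run E
t=4: vr[E=1024/3121] → run E
t=5: vr[E=2048/3121] → run E
t=6: vr[E=3072/3121] → run E
t=7: vr[E=4096/3121] → run E
t=8: (idle)
t=9: (idle)
t=10: (idle)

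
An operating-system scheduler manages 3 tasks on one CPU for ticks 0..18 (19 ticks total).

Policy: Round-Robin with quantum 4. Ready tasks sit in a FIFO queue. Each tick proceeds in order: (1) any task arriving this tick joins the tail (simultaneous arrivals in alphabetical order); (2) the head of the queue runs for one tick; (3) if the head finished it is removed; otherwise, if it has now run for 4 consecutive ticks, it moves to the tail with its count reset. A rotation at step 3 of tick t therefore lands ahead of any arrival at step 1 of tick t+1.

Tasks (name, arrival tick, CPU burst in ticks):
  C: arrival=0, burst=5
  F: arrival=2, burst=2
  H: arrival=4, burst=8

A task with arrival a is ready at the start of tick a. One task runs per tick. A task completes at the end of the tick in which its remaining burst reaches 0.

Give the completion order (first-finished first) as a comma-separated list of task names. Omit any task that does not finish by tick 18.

completion order = F, C, H

t=0: queue=[C] q_used=0 → run C
t=1: queue=[C] q_used=1 → run C
t=2: queue=[C,F] q_used=2 → run C
t=3: queue=[C,F] q_used=3 → run C
t=4: queue=[F,C,H] q_used=0 → run F
t=5: queue=[F,C,H] q_used=1 → run F
t=6: queue=[C,H] q_used=0 → run C
t=7: queue=[H] q_used=0 → run H
t=8: queue=[H] q_used=1 → run H
t=9: queue=[H] q_used=2 → run H
t=10: queue=[H] q_used=3 → run H
t=11: queue=[H] q_used=0 → run H
t=12: queue=[H] q_used=1 → run H
t=13: queue=[H] q_used=2 → run H
t=14: queue=[H] q_used=3 → run H
t=15: (idle)
t=16: (idle)
t=17: (idle)
t=18: (idle)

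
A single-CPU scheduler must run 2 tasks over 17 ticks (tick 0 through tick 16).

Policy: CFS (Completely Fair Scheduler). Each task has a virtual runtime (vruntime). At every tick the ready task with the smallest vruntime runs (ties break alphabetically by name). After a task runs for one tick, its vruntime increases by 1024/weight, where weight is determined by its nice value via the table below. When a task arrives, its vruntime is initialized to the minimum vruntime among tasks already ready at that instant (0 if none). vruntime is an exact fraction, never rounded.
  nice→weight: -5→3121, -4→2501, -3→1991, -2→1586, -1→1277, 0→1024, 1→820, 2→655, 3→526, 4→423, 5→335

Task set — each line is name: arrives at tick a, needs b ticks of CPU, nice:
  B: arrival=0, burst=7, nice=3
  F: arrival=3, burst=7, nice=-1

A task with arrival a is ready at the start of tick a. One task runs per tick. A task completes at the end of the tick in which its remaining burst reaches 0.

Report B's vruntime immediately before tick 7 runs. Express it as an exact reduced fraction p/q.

vruntime(B, start of tick 7) = 2048/263

t=0: vr[B=0] → run B
t=1: vr[B=512/263] → run B
t=2: vr[B=1024/263] → run B
t=3: vr[B=1536/263 F=1536/263] → run B
t=4: vr[B=2048/263 F=1536/263] → run F
t=5: vr[B=2048/263 F=2230784/335851] → run F
t=6: vr[B=2048/263 F=2500096/335851] → run F
t=7: vr[B=2048/263 F=2769408/335851] → run B
t=8: vr[B=2560/263 F=2769408/335851] → run F
t=9: vr[B=2560/263 F=3038720/335851] → run F
t=10: vr[B=2560/263 F=3308032/335851] → run B
t=11: vr[B=3072/263 F=3308032/335851] → run F
t=12: vr[B=3072/263 F=3577344/335851] → run F
t=13: vr[B=3072/263] → run B
t=14: (idle)
t=15: (idle)
t=16: (idle)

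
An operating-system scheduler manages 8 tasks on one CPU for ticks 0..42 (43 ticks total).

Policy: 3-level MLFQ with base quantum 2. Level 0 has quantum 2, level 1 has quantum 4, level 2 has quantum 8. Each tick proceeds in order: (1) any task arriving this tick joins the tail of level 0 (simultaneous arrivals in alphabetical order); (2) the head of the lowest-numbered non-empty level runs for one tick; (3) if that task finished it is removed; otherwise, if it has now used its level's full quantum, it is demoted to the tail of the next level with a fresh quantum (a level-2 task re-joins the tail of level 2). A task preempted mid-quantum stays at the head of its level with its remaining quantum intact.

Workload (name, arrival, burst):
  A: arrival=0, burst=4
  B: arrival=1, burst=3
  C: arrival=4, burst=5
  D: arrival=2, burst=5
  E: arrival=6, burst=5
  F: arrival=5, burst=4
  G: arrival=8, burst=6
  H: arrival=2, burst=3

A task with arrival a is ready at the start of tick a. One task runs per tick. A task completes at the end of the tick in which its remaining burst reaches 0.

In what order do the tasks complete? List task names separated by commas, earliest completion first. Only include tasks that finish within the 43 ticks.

t=0: L0/L1/L2 = A/-/- → run A
t=1: L0/L1/L2 = AB/-/- → run A
t=2: L0/L1/L2 = BDH/A/- → run B
t=3: L0/L1/L2 = BDH/A/- → run B
t=4: L0/L1/L2 = DHC/AB/- → run D
t=5: L0/L1/L2 = DHCF/AB/- → run D
t=6: L0/L1/L2 = HCFE/ABD/- → run H
t=7: L0/L1/L2 = HCFE/ABD/- → run H
t=8: L0/L1/L2 = CFEG/ABDH/- → run C
t=9: L0/L1/L2 = CFEG/ABDH/- → run C
t=10: L0/L1/L2 = FEG/ABDHC/- → run F
t=11: L0/L1/L2 = FEG/ABDHC/- → run F
t=12: L0/L1/L2 = EG/ABDHCF/- → run E
t=13: L0/L1/L2 = EG/ABDHCF/- → run E
t=14: L0/L1/L2 = G/ABDHCFE/- → run G
t=15: L0/L1/L2 = G/ABDHCFE/- → run G
t=16: L0/L1/L2 = -/ABDHCFEG/- → run A
t=17: L0/L1/L2 = -/ABDHCFEG/- → run A
t=18: L0/L1/L2 = -/BDHCFEG/- → run B
t=19: L0/L1/L2 = -/DHCFEG/- → run D
t=20: L0/L1/L2 = -/DHCFEG/- → run D
t=21: L0/L1/L2 = -/DHCFEG/- → run D
t=22: L0/L1/L2 = -/HCFEG/- → run H
t=23: L0/L1/L2 = -/CFEG/- → run C
t=24: L0/L1/L2 = -/CFEG/- → run C
t=25: L0/L1/L2 = -/CFEG/- → run C
t=26: L0/L1/L2 = -/FEG/- → run F
t=27: L0/L1/L2 = -/FEG/- → run F
t=28: L0/L1/L2 = -/EG/- → run E
t=29: L0/L1/L2 = -/EG/- → run E
t=30: L0/L1/L2 = -/EG/- → run E
t=31: L0/L1/L2 = -/G/- → run G
t=32: L0/L1/L2 = -/G/- → run G
t=33: L0/L1/L2 = -/G/- → run G
t=34: L0/L1/L2 = -/G/- → run G
t=35: (idle)
t=36: (idle)
t=37: (idle)
t=38: (idle)
t=39: (idle)
t=40: (idle)
t=41: (idle)
t=42: (idle)

completion order = A, B, D, H, C, F, E, G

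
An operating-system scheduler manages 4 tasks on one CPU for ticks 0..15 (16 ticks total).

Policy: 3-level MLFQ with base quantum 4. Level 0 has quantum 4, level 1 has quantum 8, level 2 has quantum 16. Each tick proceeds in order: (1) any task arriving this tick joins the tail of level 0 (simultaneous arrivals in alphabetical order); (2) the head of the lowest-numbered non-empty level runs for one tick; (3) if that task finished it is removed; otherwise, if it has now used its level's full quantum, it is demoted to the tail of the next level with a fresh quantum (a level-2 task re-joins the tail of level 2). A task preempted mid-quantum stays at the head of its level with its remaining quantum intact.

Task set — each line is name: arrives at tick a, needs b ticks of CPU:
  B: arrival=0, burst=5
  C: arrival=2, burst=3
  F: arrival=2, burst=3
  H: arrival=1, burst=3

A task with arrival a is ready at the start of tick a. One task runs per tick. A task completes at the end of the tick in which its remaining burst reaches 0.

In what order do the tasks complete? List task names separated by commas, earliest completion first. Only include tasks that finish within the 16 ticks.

completion order = H, C, F, B

t=0: L0/L1/L2 = B/-/- → run B
t=1: L0/L1/L2 = BH/-/- → run B
t=2: L0/L1/L2 = BHCF/-/- → run B
t=3: L0/L1/L2 = BHCF/-/- → run B
t=4: L0/L1/L2 = HCF/B/- → run H
t=5: L0/L1/L2 = HCF/B/- → run H
t=6: L0/L1/L2 = HCF/B/- → run H
t=7: L0/L1/L2 = CF/B/- → run C
t=8: L0/L1/L2 = CF/B/- → run C
t=9: L0/L1/L2 = CF/B/- → run C
t=10: L0/L1/L2 = F/B/- → run F
t=11: L0/L1/L2 = F/B/- → run F
t=12: L0/L1/L2 = F/B/- → run F
t=13: L0/L1/L2 = -/B/- → run B
t=14: (idle)
t=15: (idle)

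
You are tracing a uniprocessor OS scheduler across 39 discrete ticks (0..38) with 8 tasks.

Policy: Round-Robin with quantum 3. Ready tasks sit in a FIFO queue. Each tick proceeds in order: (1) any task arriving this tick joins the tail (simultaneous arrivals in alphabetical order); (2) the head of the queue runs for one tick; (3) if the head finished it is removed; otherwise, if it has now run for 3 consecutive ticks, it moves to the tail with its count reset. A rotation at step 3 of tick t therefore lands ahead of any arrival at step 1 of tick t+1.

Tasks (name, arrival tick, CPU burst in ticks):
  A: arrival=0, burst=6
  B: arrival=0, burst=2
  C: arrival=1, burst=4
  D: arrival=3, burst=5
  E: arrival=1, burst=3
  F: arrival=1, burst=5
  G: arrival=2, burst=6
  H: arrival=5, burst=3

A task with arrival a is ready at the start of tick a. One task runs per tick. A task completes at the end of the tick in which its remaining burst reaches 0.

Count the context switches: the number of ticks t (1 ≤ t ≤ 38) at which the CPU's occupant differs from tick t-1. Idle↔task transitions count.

context switches = 13

t=0: queue=[A,B] q_used=0 → run A
t=1: queue=[A,B,C,E,F] q_used=1 → run A
t=2: queue=[A,B,C,E,F,G] q_used=2 → run A
t=3: queue=[B,C,E,F,G,A,D] q_used=0 → run B
t=4: queue=[B,C,E,F,G,A,D] q_used=1 → run B
t=5: queue=[C,E,F,G,A,D,H] q_used=0 → run C
t=6: queue=[C,E,F,G,A,D,H] q_used=1 → run C
t=7: queue=[C,E,F,G,A,D,H] q_used=2 → run C
t=8: queue=[E,F,G,A,D,H,C] q_used=0 → run E
t=9: queue=[E,F,G,A,D,H,C] q_used=1 → run E
t=10: queue=[E,F,G,A,D,H,C] q_used=2 → run E
t=11: queue=[F,G,A,D,H,C] q_used=0 → run F
t=12: queue=[F,G,A,D,H,C] q_used=1 → run F
t=13: queue=[F,G,A,D,H,C] q_used=2 → run F
t=14: queue=[G,A,D,H,C,F] q_used=0 → run G
t=15: queue=[G,A,D,H,C,F] q_used=1 → run G
t=16: queue=[G,A,D,H,C,F] q_used=2 → run G
t=17: queue=[A,D,H,C,F,G] q_used=0 → run A
t=18: queue=[A,D,H,C,F,G] q_used=1 → run A
t=19: queue=[A,D,H,C,F,G] q_used=2 → run A
t=20: queue=[D,H,C,F,G] q_used=0 → run D
t=21: queue=[D,H,C,F,G] q_used=1 → run D
t=22: queue=[D,H,C,F,G] q_used=2 → run D
t=23: queue=[H,C,F,G,D] q_used=0 → run H
t=24: queue=[H,C,F,G,D] q_used=1 → run H
t=25: queue=[H,C,F,G,D] q_used=2 → run H
t=26: queue=[C,F,G,D] q_used=0 → run C
t=27: queue=[F,G,D] q_used=0 → run F
t=28: queue=[F,G,D] q_used=1 → run F
t=29: queue=[G,D] q_used=0 → run G
t=30: queue=[G,D] q_used=1 → run G
t=31: queue=[G,D] q_used=2 → run G
t=32: queue=[D] q_used=0 → run D
t=33: queue=[D] q_used=1 → run D
t=34: (idle)
t=35: (idle)
t=36: (idle)
t=37: (idle)
t=38: (idle)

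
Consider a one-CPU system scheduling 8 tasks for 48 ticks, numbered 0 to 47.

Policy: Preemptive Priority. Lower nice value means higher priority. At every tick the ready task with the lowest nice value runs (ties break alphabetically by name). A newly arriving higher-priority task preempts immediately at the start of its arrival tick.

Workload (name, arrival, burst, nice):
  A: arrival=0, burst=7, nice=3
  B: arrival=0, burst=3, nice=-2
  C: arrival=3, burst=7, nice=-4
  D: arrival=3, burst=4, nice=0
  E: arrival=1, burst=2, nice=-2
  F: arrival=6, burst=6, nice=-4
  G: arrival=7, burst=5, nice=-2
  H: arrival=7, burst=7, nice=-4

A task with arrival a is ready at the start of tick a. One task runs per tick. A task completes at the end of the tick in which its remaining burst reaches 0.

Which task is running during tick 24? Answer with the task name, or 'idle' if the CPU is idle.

running at tick 24 = E

t=0: ready={A,B} → run B
t=1: ready={A,B,E} → run B
t=2: ready={A,B,E} → run B
t=3: ready={A,C,D,E} → run C
t=4: ready={A,C,D,E} → run C
t=5: ready={A,C,D,E} → run C
t=6: ready={A,C,D,E,F} → run C
t=7: ready={A,C,D,E,F,G,H} → run C
t=8: ready={A,C,D,E,F,G,H} → run C
t=9: ready={A,C,D,E,F,G,H} → run C
t=10: ready={A,D,E,F,G,H} → run F
t=11: ready={A,D,E,F,G,H} → run F
t=12: ready={A,D,E,F,G,H} → run F
t=13: ready={A,D,E,F,G,H} → run F
t=14: ready={A,D,E,F,G,H} → run F
t=15: ready={A,D,E,F,G,H} → run F
t=16: ready={A,D,E,G,H} → run H
t=17: ready={A,D,E,G,H} → run H
t=18: ready={A,D,E,G,H} → run H
t=19: ready={A,D,E,G,H} → run H
t=20: ready={A,D,E,G,H} → run H
t=21: ready={A,D,E,G,H} → run H
t=22: ready={A,D,E,G,H} → run H
t=23: ready={A,D,E,G} → run E
t=24: ready={A,D,E,G} → run E
t=25: ready={A,D,G} → run G
t=26: ready={A,D,G} → run G
t=27: ready={A,D,G} → run G
t=28: ready={A,D,G} → run G
t=29: ready={A,D,G} → run G
t=30: ready={A,D} → run D
t=31: ready={A,D} → run D
t=32: ready={A,D} → run D
t=33: ready={A,D} → run D
t=34: ready={A} → run A
t=35: ready={A} → run A
t=36: ready={A} → run A
t=37: ready={A} → run A
t=38: ready={A} → run A
t=39: ready={A} → run A
t=40: ready={A} → run A
t=41: (idle)
t=42: (idle)
t=43: (idle)
t=44: (idle)
t=45: (idle)
t=46: (idle)
t=47: (idle)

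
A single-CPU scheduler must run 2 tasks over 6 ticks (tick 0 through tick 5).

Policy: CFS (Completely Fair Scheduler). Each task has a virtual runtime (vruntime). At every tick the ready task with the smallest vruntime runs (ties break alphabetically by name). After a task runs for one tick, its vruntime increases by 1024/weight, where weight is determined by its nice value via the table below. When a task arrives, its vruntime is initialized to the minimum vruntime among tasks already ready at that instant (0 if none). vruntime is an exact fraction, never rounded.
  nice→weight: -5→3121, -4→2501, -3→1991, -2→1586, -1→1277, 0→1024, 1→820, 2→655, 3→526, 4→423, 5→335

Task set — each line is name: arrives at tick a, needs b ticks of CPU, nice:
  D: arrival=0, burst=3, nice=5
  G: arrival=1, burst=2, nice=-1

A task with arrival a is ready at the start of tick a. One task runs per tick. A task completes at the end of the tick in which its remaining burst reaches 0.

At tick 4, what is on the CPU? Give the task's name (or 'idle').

t=0: vr[D=0] → run D
t=1: vr[D=1024/335 G=1024/335] → run D
t=2: vr[D=2048/335 G=1024/335] → run G
t=3: vr[D=2048/335 G=1650688/427795] → run G
t=4: vr[D=2048/335] → run D
t=5: (idle)

running at tick 4 = D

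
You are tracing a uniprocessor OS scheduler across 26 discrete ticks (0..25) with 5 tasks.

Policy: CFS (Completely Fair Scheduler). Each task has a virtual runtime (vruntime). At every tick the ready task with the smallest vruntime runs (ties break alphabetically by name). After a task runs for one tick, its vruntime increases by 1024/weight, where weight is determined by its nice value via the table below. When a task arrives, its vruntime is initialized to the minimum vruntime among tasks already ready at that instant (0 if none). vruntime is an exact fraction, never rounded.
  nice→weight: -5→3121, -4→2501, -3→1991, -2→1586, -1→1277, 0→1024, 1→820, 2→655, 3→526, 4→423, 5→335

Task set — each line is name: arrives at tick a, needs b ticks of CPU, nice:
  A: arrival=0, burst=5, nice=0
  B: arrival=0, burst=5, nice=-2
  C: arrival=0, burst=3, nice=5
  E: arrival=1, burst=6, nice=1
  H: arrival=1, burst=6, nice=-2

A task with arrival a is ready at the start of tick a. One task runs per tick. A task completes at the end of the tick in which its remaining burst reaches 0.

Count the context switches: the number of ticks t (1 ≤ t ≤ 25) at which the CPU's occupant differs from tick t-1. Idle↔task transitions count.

t=0: vr[A=0 B=0 C=0] → run A
t=1: vr[A=1 B=0 C=0 E=0 H=0] → run B
t=2: vr[A=1 B=512/793 C=0 E=0 H=0] → run C
t=3: vr[A=1 B=512/793 C=1024/335 E=0 H=0] → run E
t=4: vr[A=1 B=512/793 C=1024/335 E=256/205 H=0] → run H
t=5: vr[A=1 B=512/793 C=1024/335 E=256/205 H=512/793] → run B
t=6: vr[A=1 B=1024/793 C=1024/335 E=256/205 H=512/793] → run H
t=7: vr[A=1 B=1024/793 C=1024/335 E=256/205 H=1024/793] → run A
t=8: vr[A=2 B=1024/793 C=1024/335 E=256/205 H=1024/793] → run E
t=9: vr[A=2 B=1024/793 C=1024/335 E=512/205 H=1024/793] → run B
t=10: vr[A=2 B=1536/793 C=1024/335 E=512/205 H=1024/793] → run H
t=11: vr[A=2 B=1536/793 C=1024/335 E=512/205 H=1536/793] → run B
t=12: vr[A=2 B=2048/793 C=1024/335 E=512/205 H=1536/793] → run H
t=13: vr[A=2 B=2048/793 C=1024/335 E=512/205 H=2048/793] → run A
t=14: vr[A=3 B=2048/793 C=1024/335 E=512/205 H=2048/793] → run E
t=15: vr[A=3 B=2048/793 C=1024/335 E=768/205 H=2048/793] → run B
t=16: vr[A=3 C=1024/335 E=768/205 H=2048/793] → run H
t=17: vr[A=3 C=1024/335 E=768/205 H=2560/793] → run A
t=18: vr[A=4 C=1024/335 E=768/205 H=2560/793] → run C
t=19: vr[A=4 C=2048/335 E=768/205 H=2560/793] → run H
t=20: vr[A=4 C=2048/335 E=768/205] → run E
t=21: vr[A=4 C=2048/335 E=1024/205] → run A
t=22: vr[C=2048/335 E=1024/205] → run E
t=23: vr[C=2048/335 E=256/41] → run C
t=24: vr[E=256/41] → run E
t=25: (idle)

context switches = 25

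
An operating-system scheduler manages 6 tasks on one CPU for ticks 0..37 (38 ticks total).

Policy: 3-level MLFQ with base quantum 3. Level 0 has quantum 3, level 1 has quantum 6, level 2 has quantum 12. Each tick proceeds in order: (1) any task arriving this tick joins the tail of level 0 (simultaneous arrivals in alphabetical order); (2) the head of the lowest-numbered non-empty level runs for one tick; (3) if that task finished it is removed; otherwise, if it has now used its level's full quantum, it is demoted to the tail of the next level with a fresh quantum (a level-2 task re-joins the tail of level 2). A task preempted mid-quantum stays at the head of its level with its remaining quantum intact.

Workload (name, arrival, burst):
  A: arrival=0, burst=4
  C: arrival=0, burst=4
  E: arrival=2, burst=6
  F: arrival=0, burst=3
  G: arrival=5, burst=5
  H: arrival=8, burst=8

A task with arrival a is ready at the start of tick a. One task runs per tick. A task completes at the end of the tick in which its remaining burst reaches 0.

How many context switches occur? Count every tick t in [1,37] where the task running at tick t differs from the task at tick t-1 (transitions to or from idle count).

context switches = 11

t=0: L0/L1/L2 = ACF/-/- → run A
t=1: L0/L1/L2 = ACF/-/- → run A
t=2: L0/L1/L2 = ACFE/-/- → run A
t=3: L0/L1/L2 = CFE/A/- → run C
t=4: L0/L1/L2 = CFE/A/- → run C
t=5: L0/L1/L2 = CFEG/A/- → run C
t=6: L0/L1/L2 = FEG/AC/- → run F
t=7: L0/L1/L2 = FEG/AC/- → run F
t=8: L0/L1/L2 = FEGH/AC/- → run F
t=9: L0/L1/L2 = EGH/AC/- → run E
t=10: L0/L1/L2 = EGH/AC/- → run E
t=11: L0/L1/L2 = EGH/AC/- → run E
t=12: L0/L1/L2 = GH/ACE/- → run G
t=13: L0/L1/L2 = GH/ACE/- → run G
t=14: L0/L1/L2 = GH/ACE/- → run G
t=15: L0/L1/L2 = H/ACEG/- → run H
t=16: L0/L1/L2 = H/ACEG/- → run H
t=17: L0/L1/L2 = H/ACEG/- → run H
t=18: L0/L1/L2 = -/ACEGH/- → run A
t=19: L0/L1/L2 = -/CEGH/- → run C
t=20: L0/L1/L2 = -/EGH/- → run E
t=21: L0/L1/L2 = -/EGH/- → run E
t=22: L0/L1/L2 = -/EGH/- → run E
t=23: L0/L1/L2 = -/GH/- → run G
t=24: L0/L1/L2 = -/GH/- → run G
t=25: L0/L1/L2 = -/H/- → run H
t=26: L0/L1/L2 = -/H/- → run H
t=27: L0/L1/L2 = -/H/- → run H
t=28: L0/L1/L2 = -/H/- → run H
t=29: L0/L1/L2 = -/H/- → run H
t=30: (idle)
t=31: (idle)
t=32: (idle)
t=33: (idle)
t=34: (idle)
t=35: (idle)
t=36: (idle)
t=37: (idle)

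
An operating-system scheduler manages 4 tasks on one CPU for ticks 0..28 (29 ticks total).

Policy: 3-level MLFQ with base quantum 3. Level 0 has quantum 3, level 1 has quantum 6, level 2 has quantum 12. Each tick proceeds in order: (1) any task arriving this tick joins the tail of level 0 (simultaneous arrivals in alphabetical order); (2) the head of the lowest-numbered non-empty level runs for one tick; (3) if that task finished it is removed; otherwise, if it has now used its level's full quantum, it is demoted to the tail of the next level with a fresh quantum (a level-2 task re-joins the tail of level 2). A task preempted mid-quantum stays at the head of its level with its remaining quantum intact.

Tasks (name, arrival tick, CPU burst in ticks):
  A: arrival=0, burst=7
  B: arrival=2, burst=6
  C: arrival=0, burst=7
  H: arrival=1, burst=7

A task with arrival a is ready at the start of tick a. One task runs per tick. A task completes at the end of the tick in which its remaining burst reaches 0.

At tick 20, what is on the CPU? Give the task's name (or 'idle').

t=0: L0/L1/L2 = AC/-/- → run A
t=1: L0/L1/L2 = ACH/-/- → run A
t=2: L0/L1/L2 = ACHB/-/- → run A
t=3: L0/L1/L2 = CHB/A/- → run C
t=4: L0/L1/L2 = CHB/A/- → run C
t=5: L0/L1/L2 = CHB/A/- → run C
t=6: L0/L1/L2 = HB/AC/- → run H
t=7: L0/L1/L2 = HB/AC/- → run H
t=8: L0/L1/L2 = HB/AC/- → run H
t=9: L0/L1/L2 = B/ACH/- → run B
t=10: L0/L1/L2 = B/ACH/- → run B
t=11: L0/L1/L2 = B/ACH/- → run B
t=12: L0/L1/L2 = -/ACHB/- → run A
t=13: L0/L1/L2 = -/ACHB/- → run A
t=14: L0/L1/L2 = -/ACHB/- → run A
t=15: L0/L1/L2 = -/ACHB/- → run A
t=16: L0/L1/L2 = -/CHB/- → run C
t=17: L0/L1/L2 = -/CHB/- → run C
t=18: L0/L1/L2 = -/CHB/- → run C
t=19: L0/L1/L2 = -/CHB/- → run C
t=20: L0/L1/L2 = -/HB/- → run H
t=21: L0/L1/L2 = -/HB/- → run H
t=22: L0/L1/L2 = -/HB/- → run H
t=23: L0/L1/L2 = -/HB/- → run H
t=24: L0/L1/L2 = -/B/- → run B
t=25: L0/L1/L2 = -/B/- → run B
t=26: L0/L1/L2 = -/B/- → run B
t=27: (idle)
t=28: (idle)

running at tick 20 = H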